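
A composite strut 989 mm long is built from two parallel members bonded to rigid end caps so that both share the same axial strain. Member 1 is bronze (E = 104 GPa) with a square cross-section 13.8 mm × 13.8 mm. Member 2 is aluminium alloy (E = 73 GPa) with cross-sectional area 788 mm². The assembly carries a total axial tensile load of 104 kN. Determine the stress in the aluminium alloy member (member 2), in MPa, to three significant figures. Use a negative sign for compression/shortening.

A_1 = 190.4 mm².
Equal strain + equilibrium ⇒ each member carries load in proportion to AE: A₁E₁ = 19810000 N, A₂E₂ = 57520000 N, ΣAE = 77330000 N.
σ₂ = P·E₂/ΣAE = 104000·73000/77330000 = 98.18 MPa.

98.2 MPa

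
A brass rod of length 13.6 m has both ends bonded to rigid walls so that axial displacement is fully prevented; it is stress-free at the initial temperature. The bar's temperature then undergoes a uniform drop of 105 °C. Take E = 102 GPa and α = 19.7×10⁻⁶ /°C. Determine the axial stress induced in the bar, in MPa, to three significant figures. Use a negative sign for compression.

Free thermal expansion αLΔT = 19.7e-6 · 13600 · -105 = -28.13 mm.
The walls impose strain ε = −(-28.13)/13600 = 2.0685e-03; σ = Eε = 102000 · 2.0685e-03 = 211 MPa.

211 MPa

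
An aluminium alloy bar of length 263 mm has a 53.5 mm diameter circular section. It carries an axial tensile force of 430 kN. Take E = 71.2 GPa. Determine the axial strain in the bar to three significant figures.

A = 2248 mm².
σ = N/A = 191.3 MPa; ε = σ/E = 191.3/71200 = 2.687e-03.

0.00269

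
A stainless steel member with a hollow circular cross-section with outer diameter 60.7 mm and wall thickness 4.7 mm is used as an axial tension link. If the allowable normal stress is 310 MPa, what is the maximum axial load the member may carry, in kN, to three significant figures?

256 kN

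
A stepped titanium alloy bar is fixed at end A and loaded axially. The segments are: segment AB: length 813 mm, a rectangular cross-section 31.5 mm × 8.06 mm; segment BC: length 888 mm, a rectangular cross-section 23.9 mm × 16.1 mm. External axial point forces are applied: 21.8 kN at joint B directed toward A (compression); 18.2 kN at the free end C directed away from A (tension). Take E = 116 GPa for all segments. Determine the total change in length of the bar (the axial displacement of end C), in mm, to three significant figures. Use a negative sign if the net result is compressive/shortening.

0.263 mm

Internal axial forces (sectioning from the free end, tension +): N_BC = 18.2 kN, N_AB = -3.6 kN.
A_AB = 253.9 mm².
A_BC = 384.8 mm².
δ_AB = -3600·813/(253.9·116000) = -0.09938 mm
δ_BC = 18200·888/(384.8·116000) = 0.3621 mm
δ = Σδ_i = 0.2627 mm.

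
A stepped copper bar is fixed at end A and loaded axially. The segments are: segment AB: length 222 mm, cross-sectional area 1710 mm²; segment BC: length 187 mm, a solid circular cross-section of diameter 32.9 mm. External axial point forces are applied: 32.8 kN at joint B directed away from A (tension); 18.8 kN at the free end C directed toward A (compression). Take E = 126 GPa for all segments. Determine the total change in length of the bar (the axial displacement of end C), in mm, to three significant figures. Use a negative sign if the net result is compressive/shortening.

-0.0184 mm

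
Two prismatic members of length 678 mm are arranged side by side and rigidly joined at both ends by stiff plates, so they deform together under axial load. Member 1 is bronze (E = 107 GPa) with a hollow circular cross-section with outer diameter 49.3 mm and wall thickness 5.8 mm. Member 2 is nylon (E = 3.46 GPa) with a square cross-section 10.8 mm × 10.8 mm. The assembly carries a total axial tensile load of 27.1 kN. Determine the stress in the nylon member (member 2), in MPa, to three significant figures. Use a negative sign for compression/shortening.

1.10 MPa

A_1 = 792.6 mm².
A_2 = 116.6 mm².
Equal strain + equilibrium ⇒ each member carries load in proportion to AE: A₁E₁ = 84810000 N, A₂E₂ = 403600 N, ΣAE = 85210000 N.
σ₂ = P·E₂/ΣAE = 27100·3460/85210000 = 1.1 MPa.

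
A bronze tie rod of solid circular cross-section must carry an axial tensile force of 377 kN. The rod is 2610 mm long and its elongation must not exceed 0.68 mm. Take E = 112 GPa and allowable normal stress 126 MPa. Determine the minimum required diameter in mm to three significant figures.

Required area A ≥ P/σ_allow = 377000/126 = 2992 mm².
For a solid circular section, d ≥ √(4A/π) = 61.72 mm.
Elongation limit: A ≥ PL/(Eδ_allow) = 377000·2610/(112000·0.68) = 12920 mm² ⇒ d ≥ 128.3 mm.
The elongation limit governs.

128 mm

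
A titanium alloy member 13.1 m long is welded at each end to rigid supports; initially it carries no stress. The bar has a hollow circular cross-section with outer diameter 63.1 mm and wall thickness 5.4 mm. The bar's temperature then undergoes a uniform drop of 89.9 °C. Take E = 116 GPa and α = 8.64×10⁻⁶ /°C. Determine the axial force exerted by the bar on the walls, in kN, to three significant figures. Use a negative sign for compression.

Free thermal expansion αLΔT = 8.64e-6 · 13100 · -89.9 = -10.18 mm.
The walls impose strain ε = −(-10.18)/13100 = 7.7674e-04; σ = Eε = 116000 · 7.7674e-04 = 90.1 MPa.
Wall reaction R = σ·A = 90.1·978.9 = 88200 N = 88.2 kN.

88.2 kN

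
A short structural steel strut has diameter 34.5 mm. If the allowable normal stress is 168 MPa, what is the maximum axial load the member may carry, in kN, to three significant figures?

157 kN

A = 934.8 mm².
P_max = σ_allow · A = 168 · 934.8 = 157000 N = 157 kN.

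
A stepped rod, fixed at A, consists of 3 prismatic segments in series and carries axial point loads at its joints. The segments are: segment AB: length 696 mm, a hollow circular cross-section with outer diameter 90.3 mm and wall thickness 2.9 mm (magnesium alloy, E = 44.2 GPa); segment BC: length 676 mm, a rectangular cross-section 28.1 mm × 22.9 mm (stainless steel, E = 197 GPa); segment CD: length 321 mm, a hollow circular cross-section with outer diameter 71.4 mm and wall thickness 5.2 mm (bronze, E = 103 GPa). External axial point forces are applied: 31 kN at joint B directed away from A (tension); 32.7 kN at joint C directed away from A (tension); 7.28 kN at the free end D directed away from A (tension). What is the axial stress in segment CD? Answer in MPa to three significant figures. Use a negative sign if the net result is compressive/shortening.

6.73 MPa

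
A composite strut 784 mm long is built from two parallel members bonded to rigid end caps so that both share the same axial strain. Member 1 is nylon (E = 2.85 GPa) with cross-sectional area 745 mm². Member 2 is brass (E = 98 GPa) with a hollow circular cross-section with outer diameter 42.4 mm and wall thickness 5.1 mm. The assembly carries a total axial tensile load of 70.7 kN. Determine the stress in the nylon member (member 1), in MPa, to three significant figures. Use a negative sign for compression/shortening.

3.32 MPa

A_2 = 597.6 mm².
Equal strain + equilibrium ⇒ each member carries load in proportion to AE: A₁E₁ = 2123000 N, A₂E₂ = 58570000 N, ΣAE = 60690000 N.
σ₁ = P·E₁/ΣAE = 70700·2850/60690000 = 3.32 MPa.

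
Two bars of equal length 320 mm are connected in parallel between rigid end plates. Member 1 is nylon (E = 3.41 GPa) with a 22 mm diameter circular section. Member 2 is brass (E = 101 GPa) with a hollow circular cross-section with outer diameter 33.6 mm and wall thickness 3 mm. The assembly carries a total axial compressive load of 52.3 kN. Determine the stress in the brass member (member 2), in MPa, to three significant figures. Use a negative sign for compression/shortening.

-174 MPa

A_1 = 380.1 mm².
A_2 = 288.4 mm².
Equal strain + equilibrium ⇒ each member carries load in proportion to AE: A₁E₁ = 1296000 N, A₂E₂ = 29130000 N, ΣAE = 30420000 N.
σ₂ = P·E₂/ΣAE = -52300·101000/30420000 = -173.6 MPa.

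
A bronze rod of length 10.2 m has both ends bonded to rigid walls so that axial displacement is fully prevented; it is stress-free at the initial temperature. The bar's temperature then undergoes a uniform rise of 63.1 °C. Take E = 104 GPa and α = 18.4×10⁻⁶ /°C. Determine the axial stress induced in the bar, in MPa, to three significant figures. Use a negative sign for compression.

-121 MPa

Free thermal expansion αLΔT = 18.4e-6 · 10200 · 63.1 = 11.84 mm.
The walls impose strain ε = −(11.84)/10200 = -1.1610e-03; σ = Eε = 104000 · -1.1610e-03 = -120.7 MPa.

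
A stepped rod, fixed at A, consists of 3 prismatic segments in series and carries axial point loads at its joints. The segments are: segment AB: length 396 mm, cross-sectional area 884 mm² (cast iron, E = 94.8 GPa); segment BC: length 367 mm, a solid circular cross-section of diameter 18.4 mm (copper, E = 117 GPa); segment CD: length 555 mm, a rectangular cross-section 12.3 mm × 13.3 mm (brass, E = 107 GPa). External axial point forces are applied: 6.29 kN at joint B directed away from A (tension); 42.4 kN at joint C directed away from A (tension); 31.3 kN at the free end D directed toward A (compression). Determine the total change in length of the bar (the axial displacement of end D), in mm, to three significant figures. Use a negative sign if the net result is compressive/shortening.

-0.779 mm

Internal axial forces (sectioning from the free end, tension +): N_CD = -31.3 kN, N_BC = 11.1 kN, N_AB = 17.39 kN.
A_BC = 265.9 mm².
A_CD = 163.6 mm².
δ_AB = 17390·396/(884·94800) = 0.08217 mm
δ_BC = 11100·367/(265.9·117000) = 0.1309 mm
δ_CD = -31300·555/(163.6·107000) = -0.9924 mm
δ = Σδ_i = -0.7793 mm.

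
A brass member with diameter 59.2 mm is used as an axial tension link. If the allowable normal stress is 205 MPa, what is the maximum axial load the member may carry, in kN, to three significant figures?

564 kN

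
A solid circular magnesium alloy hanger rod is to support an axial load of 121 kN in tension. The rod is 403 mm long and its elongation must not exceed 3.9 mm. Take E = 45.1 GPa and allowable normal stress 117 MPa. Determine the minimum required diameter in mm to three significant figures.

36.3 mm

Required area A ≥ P/σ_allow = 121000/117 = 1034 mm².
For a solid circular section, d ≥ √(4A/π) = 36.29 mm.
Elongation limit: A ≥ PL/(Eδ_allow) = 121000·403/(45100·3.9) = 277.2 mm² ⇒ d ≥ 18.79 mm.
The stress limit governs.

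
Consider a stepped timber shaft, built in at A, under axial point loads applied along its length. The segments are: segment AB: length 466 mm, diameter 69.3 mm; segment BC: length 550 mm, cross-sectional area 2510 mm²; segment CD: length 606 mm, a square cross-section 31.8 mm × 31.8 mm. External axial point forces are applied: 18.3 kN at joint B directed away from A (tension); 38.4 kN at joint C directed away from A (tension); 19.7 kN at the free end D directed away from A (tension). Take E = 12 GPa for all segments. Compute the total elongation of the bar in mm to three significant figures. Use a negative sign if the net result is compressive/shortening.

2.83 mm

Internal axial forces (sectioning from the free end, tension +): N_CD = 19.7 kN, N_BC = 58.1 kN, N_AB = 76.4 kN.
A_AB = 3772 mm².
A_CD = 1011 mm².
δ_AB = 76400·466/(3772·12000) = 0.7866 mm
δ_BC = 58100·550/(2510·12000) = 1.061 mm
δ_CD = 19700·606/(1011·12000) = 0.9838 mm
δ = Σδ_i = 2.831 mm.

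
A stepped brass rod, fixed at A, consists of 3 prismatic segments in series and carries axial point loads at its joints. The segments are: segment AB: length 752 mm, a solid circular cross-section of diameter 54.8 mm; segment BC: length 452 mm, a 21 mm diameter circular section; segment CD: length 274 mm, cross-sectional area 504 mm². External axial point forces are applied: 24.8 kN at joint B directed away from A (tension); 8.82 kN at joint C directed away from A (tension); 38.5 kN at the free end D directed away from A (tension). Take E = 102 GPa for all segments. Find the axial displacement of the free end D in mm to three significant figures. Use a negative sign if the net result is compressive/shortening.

1.04 mm

Internal axial forces (sectioning from the free end, tension +): N_CD = 38.5 kN, N_BC = 47.32 kN, N_AB = 72.12 kN.
A_AB = 2359 mm².
A_BC = 346.4 mm².
δ_AB = 72120·752/(2359·102000) = 0.2254 mm
δ_BC = 47320·452/(346.4·102000) = 0.6054 mm
δ_CD = 38500·274/(504·102000) = 0.2052 mm
δ = Σδ_i = 1.036 mm.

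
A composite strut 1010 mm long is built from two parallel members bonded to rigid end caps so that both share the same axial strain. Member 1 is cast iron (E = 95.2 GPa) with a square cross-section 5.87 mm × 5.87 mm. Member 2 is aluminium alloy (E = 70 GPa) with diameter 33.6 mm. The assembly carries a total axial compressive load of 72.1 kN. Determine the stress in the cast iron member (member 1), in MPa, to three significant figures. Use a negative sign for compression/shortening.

-105 MPa

A_1 = 34.46 mm².
A_2 = 886.7 mm².
Equal strain + equilibrium ⇒ each member carries load in proportion to AE: A₁E₁ = 3280000 N, A₂E₂ = 62070000 N, ΣAE = 65350000 N.
σ₁ = P·E₁/ΣAE = -72100·95200/65350000 = -105 MPa.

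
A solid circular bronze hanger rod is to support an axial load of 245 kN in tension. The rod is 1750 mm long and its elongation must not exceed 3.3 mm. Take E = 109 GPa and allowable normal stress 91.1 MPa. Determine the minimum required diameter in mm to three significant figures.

58.5 mm

Required area A ≥ P/σ_allow = 245000/91.1 = 2689 mm².
For a solid circular section, d ≥ √(4A/π) = 58.52 mm.
Elongation limit: A ≥ PL/(Eδ_allow) = 245000·1750/(109000·3.3) = 1192 mm² ⇒ d ≥ 38.96 mm.
The stress limit governs.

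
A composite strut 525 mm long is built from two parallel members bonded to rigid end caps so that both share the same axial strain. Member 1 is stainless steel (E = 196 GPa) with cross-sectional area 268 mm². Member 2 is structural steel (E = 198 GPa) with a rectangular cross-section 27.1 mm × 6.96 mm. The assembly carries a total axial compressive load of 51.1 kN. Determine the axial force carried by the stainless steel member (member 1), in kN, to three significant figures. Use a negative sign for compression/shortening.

A_2 = 188.6 mm².
Equal strain + equilibrium ⇒ each member carries load in proportion to AE: A₁E₁ = 52530000 N, A₂E₂ = 37350000 N, ΣAE = 89870000 N.
F₁ = P·A₁E₁/ΣAE = -51100·52530000/89870000 = -29870 N.

-29.9 kN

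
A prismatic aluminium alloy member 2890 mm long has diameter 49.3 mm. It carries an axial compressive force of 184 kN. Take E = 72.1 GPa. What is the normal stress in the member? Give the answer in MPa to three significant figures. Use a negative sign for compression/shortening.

A = 1909 mm².
σ = N/A = -184000/1909 = -96.39 MPa.

-96.4 MPa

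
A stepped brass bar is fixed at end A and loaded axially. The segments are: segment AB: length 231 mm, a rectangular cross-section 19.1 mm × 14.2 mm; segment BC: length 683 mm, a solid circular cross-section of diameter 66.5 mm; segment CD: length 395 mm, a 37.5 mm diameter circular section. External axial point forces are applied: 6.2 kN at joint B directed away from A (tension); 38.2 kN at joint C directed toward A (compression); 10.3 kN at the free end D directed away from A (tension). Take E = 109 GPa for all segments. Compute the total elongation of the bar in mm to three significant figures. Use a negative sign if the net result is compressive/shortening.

Internal axial forces (sectioning from the free end, tension +): N_CD = 10.3 kN, N_BC = -27.9 kN, N_AB = -21.7 kN.
A_AB = 271.2 mm².
A_BC = 3473 mm².
A_CD = 1104 mm².
δ_AB = -21700·231/(271.2·109000) = -0.1696 mm
δ_BC = -27900·683/(3473·109000) = -0.05033 mm
δ_CD = 10300·395/(1104·109000) = 0.0338 mm
δ = Σδ_i = -0.1861 mm.

-0.186 mm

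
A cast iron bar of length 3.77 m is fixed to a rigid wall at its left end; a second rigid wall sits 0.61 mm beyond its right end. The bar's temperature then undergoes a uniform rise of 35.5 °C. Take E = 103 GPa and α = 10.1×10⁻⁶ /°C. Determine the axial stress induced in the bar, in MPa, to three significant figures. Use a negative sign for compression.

Free thermal expansion αLΔT = 10.1e-6 · 3770 · 35.5 = 1.352 mm.
The walls engage after the gap closes; constrained expansion = 1.352 − 0.61 = 0.7417 mm.
The walls impose strain ε = −(0.7417)/3770 = -1.9675e-04; σ = Eε = 103000 · -1.9675e-04 = -20.26 MPa.

-20.3 MPa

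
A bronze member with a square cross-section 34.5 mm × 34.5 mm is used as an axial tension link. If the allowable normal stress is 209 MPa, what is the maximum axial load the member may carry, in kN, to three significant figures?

249 kN

A = 1190 mm².
P_max = σ_allow · A = 209 · 1190 = 248800 N = 248.8 kN.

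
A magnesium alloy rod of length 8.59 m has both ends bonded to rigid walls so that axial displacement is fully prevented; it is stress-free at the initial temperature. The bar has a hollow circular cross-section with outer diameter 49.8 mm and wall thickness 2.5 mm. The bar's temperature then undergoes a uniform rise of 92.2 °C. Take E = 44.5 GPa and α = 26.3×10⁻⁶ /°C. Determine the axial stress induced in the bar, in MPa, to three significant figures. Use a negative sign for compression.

-108 MPa

Free thermal expansion αLΔT = 26.3e-6 · 8590 · 92.2 = 20.83 mm.
The walls impose strain ε = −(20.83)/8590 = -2.4249e-03; σ = Eε = 44500 · -2.4249e-03 = -107.9 MPa.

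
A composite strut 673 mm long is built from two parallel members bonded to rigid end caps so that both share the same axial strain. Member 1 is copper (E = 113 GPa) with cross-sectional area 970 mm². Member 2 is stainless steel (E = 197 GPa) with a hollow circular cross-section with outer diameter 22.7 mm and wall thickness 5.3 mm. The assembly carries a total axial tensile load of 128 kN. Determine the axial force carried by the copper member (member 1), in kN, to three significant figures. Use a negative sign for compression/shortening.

84.2 kN

A_2 = 289.7 mm².
Equal strain + equilibrium ⇒ each member carries load in proportion to AE: A₁E₁ = 109600000 N, A₂E₂ = 57070000 N, ΣAE = 166700000 N.
F₁ = P·A₁E₁/ΣAE = 128000·109600000/166700000 = 84170 N.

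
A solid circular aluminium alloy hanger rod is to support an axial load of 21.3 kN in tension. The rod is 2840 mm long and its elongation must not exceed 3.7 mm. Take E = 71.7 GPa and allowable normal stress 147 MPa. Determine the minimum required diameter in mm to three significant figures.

17.0 mm

Required area A ≥ P/σ_allow = 21300/147 = 144.9 mm².
For a solid circular section, d ≥ √(4A/π) = 13.58 mm.
Elongation limit: A ≥ PL/(Eδ_allow) = 21300·2840/(71700·3.7) = 228 mm² ⇒ d ≥ 17.04 mm.
The elongation limit governs.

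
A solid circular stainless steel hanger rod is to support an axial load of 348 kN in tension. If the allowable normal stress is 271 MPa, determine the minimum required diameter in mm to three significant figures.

Required area A ≥ P/σ_allow = 348000/271 = 1284 mm².
For a solid circular section, d ≥ √(4A/π) = 40.44 mm.

40.4 mm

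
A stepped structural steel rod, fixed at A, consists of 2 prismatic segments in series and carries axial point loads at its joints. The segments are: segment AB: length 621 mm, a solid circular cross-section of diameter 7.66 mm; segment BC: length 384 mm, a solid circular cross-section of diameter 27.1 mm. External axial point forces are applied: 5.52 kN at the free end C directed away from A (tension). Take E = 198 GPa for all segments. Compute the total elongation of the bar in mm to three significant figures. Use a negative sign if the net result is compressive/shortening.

0.394 mm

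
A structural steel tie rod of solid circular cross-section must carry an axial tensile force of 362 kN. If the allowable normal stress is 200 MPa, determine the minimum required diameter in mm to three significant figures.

Required area A ≥ P/σ_allow = 362000/200 = 1810 mm².
For a solid circular section, d ≥ √(4A/π) = 48.01 mm.

48.0 mm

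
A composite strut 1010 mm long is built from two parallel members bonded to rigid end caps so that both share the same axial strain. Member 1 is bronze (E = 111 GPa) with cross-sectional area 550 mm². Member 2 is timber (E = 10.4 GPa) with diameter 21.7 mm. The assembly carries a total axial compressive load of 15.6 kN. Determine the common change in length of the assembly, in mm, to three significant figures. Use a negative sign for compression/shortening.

-0.243 mm

A_2 = 369.8 mm².
Equal strain + equilibrium ⇒ each member carries load in proportion to AE: A₁E₁ = 61050000 N, A₂E₂ = 3846000 N, ΣAE = 64900000 N.
δ = PL/ΣAE = -15600·1010/64900000 = -0.2428 mm.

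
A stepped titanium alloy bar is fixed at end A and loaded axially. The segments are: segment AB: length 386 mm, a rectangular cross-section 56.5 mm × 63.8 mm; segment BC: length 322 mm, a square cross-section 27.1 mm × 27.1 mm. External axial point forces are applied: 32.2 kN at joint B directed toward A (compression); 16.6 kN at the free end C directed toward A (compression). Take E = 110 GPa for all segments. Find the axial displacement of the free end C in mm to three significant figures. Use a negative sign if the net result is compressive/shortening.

Internal axial forces (sectioning from the free end, tension +): N_BC = -16.6 kN, N_AB = -48.8 kN.
A_AB = 3605 mm².
A_BC = 734.4 mm².
δ_AB = -48800·386/(3605·110000) = -0.04751 mm
δ_BC = -16600·322/(734.4·110000) = -0.06617 mm
δ = Σδ_i = -0.1137 mm.

-0.114 mm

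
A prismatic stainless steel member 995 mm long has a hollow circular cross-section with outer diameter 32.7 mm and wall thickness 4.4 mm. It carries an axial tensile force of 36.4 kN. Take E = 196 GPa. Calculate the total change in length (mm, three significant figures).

0.472 mm

A = 391.2 mm².
δ_mech = NL/(AE) = 36400·995/(391.2·196000) = 0.4724 mm.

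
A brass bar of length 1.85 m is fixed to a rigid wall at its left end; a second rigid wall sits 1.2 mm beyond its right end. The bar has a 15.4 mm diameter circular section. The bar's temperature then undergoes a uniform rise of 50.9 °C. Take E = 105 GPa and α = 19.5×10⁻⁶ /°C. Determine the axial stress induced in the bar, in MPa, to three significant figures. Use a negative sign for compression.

Free thermal expansion αLΔT = 19.5e-6 · 1850 · 50.9 = 1.836 mm.
The walls engage after the gap closes; constrained expansion = 1.836 − 1.2 = 0.6362 mm.
The walls impose strain ε = −(0.6362)/1850 = -3.4390e-04; σ = Eε = 105000 · -3.4390e-04 = -36.11 MPa.

-36.1 MPa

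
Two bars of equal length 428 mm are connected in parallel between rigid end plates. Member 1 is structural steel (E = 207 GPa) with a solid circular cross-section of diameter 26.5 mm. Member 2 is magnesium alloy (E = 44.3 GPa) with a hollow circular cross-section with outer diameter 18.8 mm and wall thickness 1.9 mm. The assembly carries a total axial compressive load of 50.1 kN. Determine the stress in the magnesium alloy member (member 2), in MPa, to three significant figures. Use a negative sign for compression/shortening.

-18.7 MPa

A_1 = 551.5 mm².
A_2 = 100.9 mm².
Equal strain + equilibrium ⇒ each member carries load in proportion to AE: A₁E₁ = 114200000 N, A₂E₂ = 4469000 N, ΣAE = 118600000 N.
σ₂ = P·E₂/ΣAE = -50100·44300/118600000 = -18.71 MPa.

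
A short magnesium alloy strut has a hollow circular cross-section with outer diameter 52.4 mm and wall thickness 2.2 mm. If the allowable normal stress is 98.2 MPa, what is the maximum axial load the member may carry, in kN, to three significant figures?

A = 347 mm².
P_max = σ_allow · A = 98.2 · 347 = 34070 N = 34.07 kN.

34.1 kN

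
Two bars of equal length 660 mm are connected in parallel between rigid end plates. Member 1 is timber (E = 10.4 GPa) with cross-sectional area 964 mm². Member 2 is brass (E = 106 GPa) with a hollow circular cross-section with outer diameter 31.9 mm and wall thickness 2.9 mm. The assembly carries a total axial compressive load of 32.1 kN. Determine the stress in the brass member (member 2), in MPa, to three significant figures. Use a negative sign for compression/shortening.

A_2 = 264.2 mm².
Equal strain + equilibrium ⇒ each member carries load in proportion to AE: A₁E₁ = 10030000 N, A₂E₂ = 28010000 N, ΣAE = 38030000 N.
σ₂ = P·E₂/ΣAE = -32100·106000/38030000 = -89.47 MPa.

-89.5 MPa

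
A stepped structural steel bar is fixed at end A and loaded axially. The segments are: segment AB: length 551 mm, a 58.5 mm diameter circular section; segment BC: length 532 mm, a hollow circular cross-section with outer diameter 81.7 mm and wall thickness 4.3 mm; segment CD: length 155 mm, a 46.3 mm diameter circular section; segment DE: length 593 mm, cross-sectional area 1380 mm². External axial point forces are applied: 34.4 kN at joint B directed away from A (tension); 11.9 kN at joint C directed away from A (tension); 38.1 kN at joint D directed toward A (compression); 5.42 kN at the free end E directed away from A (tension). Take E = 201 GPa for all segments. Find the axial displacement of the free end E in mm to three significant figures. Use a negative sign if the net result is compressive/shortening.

Internal axial forces (sectioning from the free end, tension +): N_DE = 5.42 kN, N_CD = -32.68 kN, N_BC = -20.78 kN, N_AB = 13.62 kN.
A_AB = 2688 mm².
A_BC = 1046 mm².
A_CD = 1684 mm².
δ_AB = 13620·551/(2688·201000) = 0.01389 mm
δ_BC = -20780·532/(1046·201000) = -0.0526 mm
δ_CD = -32680·155/(1684·201000) = -0.01497 mm
δ_DE = 5420·593/(1380·201000) = 0.01159 mm
δ = Σδ_i = -0.04209 mm.

-0.0421 mm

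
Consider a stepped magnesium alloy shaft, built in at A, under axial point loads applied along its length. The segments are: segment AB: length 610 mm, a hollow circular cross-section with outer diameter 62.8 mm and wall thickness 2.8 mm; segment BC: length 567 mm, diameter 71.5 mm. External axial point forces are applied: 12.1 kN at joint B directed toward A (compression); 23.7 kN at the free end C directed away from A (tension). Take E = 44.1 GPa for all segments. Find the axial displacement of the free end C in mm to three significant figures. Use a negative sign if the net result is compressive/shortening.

Internal axial forces (sectioning from the free end, tension +): N_BC = 23.7 kN, N_AB = 11.6 kN.
A_AB = 527.8 mm².
A_BC = 4015 mm².
δ_AB = 11600·610/(527.8·44100) = 0.304 mm
δ_BC = 23700·567/(4015·44100) = 0.07589 mm
δ = Σδ_i = 0.3799 mm.

0.380 mm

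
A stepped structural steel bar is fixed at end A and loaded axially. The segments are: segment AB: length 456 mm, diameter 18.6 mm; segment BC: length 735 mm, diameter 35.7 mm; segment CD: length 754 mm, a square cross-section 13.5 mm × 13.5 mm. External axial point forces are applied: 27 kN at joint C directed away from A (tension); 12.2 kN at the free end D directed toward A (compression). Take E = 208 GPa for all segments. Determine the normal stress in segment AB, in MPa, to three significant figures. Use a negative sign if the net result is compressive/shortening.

54.5 MPa

Internal axial forces (sectioning from the free end, tension +): N_CD = -12.2 kN, N_BC = 14.8 kN, N_AB = 14.8 kN.
A_AB = 271.7 mm².
σ_AB = N_AB/A_AB = 14800/271.7 = 54.47 MPa.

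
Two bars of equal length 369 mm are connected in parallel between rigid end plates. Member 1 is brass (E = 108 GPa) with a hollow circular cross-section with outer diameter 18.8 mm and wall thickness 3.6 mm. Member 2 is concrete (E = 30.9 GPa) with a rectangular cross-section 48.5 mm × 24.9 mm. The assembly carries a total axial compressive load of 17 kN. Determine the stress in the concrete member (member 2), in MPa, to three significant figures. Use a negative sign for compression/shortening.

A_1 = 171.9 mm².
A_2 = 1208 mm².
Equal strain + equilibrium ⇒ each member carries load in proportion to AE: A₁E₁ = 18570000 N, A₂E₂ = 37320000 N, ΣAE = 55880000 N.
σ₂ = P·E₂/ΣAE = -17000·30900/55880000 = -9.4 MPa.

-9.40 MPa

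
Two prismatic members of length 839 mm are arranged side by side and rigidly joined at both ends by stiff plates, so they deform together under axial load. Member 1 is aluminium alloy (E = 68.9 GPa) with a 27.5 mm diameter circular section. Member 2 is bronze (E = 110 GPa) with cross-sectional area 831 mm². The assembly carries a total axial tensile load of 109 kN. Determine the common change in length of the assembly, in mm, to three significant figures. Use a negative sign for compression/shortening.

0.691 mm

A_1 = 594 mm².
Equal strain + equilibrium ⇒ each member carries load in proportion to AE: A₁E₁ = 40920000 N, A₂E₂ = 91410000 N, ΣAE = 132300000 N.
δ = PL/ΣAE = 109000·839/132300000 = 0.6911 mm.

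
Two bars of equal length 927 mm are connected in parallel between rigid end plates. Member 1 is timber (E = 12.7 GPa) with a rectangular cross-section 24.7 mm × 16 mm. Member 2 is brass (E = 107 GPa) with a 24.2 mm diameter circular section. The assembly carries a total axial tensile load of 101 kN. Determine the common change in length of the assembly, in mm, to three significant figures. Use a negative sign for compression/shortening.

A_1 = 395.2 mm².
A_2 = 460 mm².
Equal strain + equilibrium ⇒ each member carries load in proportion to AE: A₁E₁ = 5019000 N, A₂E₂ = 49220000 N, ΣAE = 54230000 N.
δ = PL/ΣAE = 101000·927/54230000 = 1.726 mm.

1.73 mm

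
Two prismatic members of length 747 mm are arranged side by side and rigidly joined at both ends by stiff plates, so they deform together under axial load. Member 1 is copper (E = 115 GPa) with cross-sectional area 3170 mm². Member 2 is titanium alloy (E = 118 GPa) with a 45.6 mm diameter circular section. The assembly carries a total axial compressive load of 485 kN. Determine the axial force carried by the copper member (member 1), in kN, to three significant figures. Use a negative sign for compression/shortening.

-317 kN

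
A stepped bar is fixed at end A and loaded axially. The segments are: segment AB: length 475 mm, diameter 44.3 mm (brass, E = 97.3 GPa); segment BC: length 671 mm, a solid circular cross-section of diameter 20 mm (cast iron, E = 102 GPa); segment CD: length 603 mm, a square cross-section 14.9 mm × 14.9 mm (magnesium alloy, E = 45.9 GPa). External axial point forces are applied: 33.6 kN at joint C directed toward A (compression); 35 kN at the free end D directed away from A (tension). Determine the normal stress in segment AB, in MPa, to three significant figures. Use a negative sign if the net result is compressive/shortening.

Internal axial forces (sectioning from the free end, tension +): N_CD = 35 kN, N_BC = 1.4 kN, N_AB = 1.4 kN.
A_AB = 1541 mm².
σ_AB = N_AB/A_AB = 1400/1541 = 0.9083 MPa.

0.908 MPa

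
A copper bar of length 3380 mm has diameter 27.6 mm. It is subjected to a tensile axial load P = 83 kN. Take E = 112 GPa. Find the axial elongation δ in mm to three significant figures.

4.19 mm

A = 598.3 mm².
δ_mech = NL/(AE) = 83000·3380/(598.3·112000) = 4.187 mm.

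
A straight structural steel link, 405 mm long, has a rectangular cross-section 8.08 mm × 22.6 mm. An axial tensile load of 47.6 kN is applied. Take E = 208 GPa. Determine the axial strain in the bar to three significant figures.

0.00125

A = 182.6 mm².
σ = N/A = 260.7 MPa; ε = σ/E = 260.7/208000 = 1.253e-03.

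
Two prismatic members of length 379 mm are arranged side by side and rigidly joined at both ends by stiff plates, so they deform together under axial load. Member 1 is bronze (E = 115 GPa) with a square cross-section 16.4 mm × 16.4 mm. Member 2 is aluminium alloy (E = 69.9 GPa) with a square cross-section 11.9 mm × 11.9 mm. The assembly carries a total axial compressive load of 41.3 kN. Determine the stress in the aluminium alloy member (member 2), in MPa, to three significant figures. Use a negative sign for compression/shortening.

A_1 = 269 mm².
A_2 = 141.6 mm².
Equal strain + equilibrium ⇒ each member carries load in proportion to AE: A₁E₁ = 30930000 N, A₂E₂ = 9899000 N, ΣAE = 40830000 N.
σ₂ = P·E₂/ΣAE = -41300·69900/40830000 = -70.71 MPa.

-70.7 MPa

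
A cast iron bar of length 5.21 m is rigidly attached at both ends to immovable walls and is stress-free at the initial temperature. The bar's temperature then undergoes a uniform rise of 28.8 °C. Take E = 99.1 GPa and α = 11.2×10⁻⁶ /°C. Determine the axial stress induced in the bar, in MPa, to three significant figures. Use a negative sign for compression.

Free thermal expansion αLΔT = 11.2e-6 · 5210 · 28.8 = 1.681 mm.
The walls impose strain ε = −(1.681)/5210 = -3.2256e-04; σ = Eε = 99100 · -3.2256e-04 = -31.97 MPa.

-32.0 MPa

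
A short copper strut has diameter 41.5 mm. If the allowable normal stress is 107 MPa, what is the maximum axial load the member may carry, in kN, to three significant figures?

A = 1353 mm².
P_max = σ_allow · A = 107 · 1353 = 144700 N = 144.7 kN.

145 kN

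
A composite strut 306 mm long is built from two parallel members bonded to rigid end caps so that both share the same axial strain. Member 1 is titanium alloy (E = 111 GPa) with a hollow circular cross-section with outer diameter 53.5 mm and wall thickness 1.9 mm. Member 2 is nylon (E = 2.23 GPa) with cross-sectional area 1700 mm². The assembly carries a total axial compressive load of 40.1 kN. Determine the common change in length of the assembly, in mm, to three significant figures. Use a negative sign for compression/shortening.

-0.323 mm

A_1 = 308 mm².
Equal strain + equilibrium ⇒ each member carries load in proportion to AE: A₁E₁ = 34190000 N, A₂E₂ = 3791000 N, ΣAE = 37980000 N.
δ = PL/ΣAE = -40100·306/37980000 = -0.3231 mm.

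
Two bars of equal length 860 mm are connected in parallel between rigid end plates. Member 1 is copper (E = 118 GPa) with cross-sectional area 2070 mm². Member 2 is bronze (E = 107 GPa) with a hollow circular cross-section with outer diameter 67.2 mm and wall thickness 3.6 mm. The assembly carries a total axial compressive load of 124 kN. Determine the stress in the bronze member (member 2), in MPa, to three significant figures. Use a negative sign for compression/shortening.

A_2 = 719.3 mm².
Equal strain + equilibrium ⇒ each member carries load in proportion to AE: A₁E₁ = 244300000 N, A₂E₂ = 76960000 N, ΣAE = 321200000 N.
σ₂ = P·E₂/ΣAE = -124000·107000/321200000 = -41.3 MPa.

-41.3 MPa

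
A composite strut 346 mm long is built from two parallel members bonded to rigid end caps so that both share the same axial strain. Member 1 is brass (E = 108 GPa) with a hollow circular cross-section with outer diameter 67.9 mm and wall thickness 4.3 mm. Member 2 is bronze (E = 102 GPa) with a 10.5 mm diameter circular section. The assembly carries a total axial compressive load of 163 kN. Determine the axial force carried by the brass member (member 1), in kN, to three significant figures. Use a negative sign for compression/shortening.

A_1 = 859.2 mm².
A_2 = 86.59 mm².
Equal strain + equilibrium ⇒ each member carries load in proportion to AE: A₁E₁ = 92790000 N, A₂E₂ = 8832000 N, ΣAE = 101600000 N.
F₁ = P·A₁E₁/ΣAE = -163000·92790000/101600000 = -148800 N.

-149 kN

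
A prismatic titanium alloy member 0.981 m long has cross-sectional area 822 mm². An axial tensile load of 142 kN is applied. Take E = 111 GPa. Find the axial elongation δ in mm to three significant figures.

1.53 mm

δ_mech = NL/(AE) = 142000·981/(822·111000) = 1.527 mm.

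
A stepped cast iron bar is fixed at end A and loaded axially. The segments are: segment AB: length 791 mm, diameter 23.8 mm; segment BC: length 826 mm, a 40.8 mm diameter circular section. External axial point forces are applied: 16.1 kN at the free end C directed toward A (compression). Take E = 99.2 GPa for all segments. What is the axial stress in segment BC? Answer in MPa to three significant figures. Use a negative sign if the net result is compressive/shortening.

-12.3 MPa

Internal axial forces (sectioning from the free end, tension +): N_BC = -16.1 kN, N_AB = -16.1 kN.
A_BC = 1307 mm².
σ_BC = N_BC/A_BC = -16100/1307 = -12.31 MPa.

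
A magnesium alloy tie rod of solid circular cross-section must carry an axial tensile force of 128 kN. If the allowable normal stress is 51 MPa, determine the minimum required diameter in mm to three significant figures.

56.5 mm

Required area A ≥ P/σ_allow = 128000/51 = 2510 mm².
For a solid circular section, d ≥ √(4A/π) = 56.53 mm.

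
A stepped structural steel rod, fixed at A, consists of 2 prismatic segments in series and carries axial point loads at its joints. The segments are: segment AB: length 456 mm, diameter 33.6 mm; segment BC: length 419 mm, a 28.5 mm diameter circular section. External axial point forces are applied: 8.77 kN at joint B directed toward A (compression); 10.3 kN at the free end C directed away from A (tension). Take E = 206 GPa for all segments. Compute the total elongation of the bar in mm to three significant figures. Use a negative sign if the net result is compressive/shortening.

0.0367 mm

Internal axial forces (sectioning from the free end, tension +): N_BC = 10.3 kN, N_AB = 1.53 kN.
A_AB = 886.7 mm².
A_BC = 637.9 mm².
δ_AB = 1530·456/(886.7·206000) = 0.00382 mm
δ_BC = 10300·419/(637.9·206000) = 0.03284 mm
δ = Σδ_i = 0.03666 mm.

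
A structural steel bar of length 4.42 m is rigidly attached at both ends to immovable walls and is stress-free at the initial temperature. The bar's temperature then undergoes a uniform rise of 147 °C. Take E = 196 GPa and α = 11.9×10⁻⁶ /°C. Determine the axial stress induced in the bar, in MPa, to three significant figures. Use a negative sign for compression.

Free thermal expansion αLΔT = 11.9e-6 · 4420 · 147 = 7.732 mm.
The walls impose strain ε = −(7.732)/4420 = -1.7493e-03; σ = Eε = 196000 · -1.7493e-03 = -342.9 MPa.

-343 MPa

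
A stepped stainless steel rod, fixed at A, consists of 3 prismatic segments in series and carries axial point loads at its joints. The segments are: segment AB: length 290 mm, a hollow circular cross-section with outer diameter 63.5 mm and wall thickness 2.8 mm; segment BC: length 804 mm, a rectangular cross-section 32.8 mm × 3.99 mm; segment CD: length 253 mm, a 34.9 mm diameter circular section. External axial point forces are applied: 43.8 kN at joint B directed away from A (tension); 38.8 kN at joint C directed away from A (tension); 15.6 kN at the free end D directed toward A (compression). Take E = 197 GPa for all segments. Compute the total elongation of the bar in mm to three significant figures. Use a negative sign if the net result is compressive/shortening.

Internal axial forces (sectioning from the free end, tension +): N_CD = -15.6 kN, N_BC = 23.2 kN, N_AB = 67 kN.
A_AB = 533.9 mm².
A_BC = 130.9 mm².
A_CD = 956.6 mm².
δ_AB = 67000·290/(533.9·197000) = 0.1847 mm
δ_BC = 23200·804/(130.9·197000) = 0.7235 mm
δ_CD = -15600·253/(956.6·197000) = -0.02094 mm
δ = Σδ_i = 0.8873 mm.

0.887 mm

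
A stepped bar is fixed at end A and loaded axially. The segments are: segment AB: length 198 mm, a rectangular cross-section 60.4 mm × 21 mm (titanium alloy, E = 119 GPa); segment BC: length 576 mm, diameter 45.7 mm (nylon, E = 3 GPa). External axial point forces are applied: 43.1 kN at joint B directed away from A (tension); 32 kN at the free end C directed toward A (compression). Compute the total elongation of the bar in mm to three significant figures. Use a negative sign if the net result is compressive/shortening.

Internal axial forces (sectioning from the free end, tension +): N_BC = -32 kN, N_AB = 11.1 kN.
A_AB = 1268 mm².
A_BC = 1640 mm².
δ_AB = 11100·198/(1268·119000) = 0.01456 mm
δ_BC = -32000·576/(1640·3000) = -3.746 mm
δ = Σδ_i = -3.731 mm.

-3.73 mm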